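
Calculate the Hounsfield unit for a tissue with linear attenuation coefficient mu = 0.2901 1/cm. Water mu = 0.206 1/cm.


HU = ((mu_tissue - mu_water) / mu_water) * 1000
HU = ((0.2901 - 0.206) / 0.206) * 1000
HU = 408.3


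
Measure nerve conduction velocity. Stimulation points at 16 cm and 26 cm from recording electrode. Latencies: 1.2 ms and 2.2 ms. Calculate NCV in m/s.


Distance = (26 - 16) / 100 = 0.1 m
dt = (2.2 - 1.2) / 1000 = 0.001 s
NCV = dist / dt = 100 m/s


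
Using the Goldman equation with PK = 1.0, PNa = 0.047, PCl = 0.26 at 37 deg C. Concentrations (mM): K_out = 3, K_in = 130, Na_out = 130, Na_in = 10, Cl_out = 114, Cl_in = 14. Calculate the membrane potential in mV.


Vm = (RT/F)*ln((PK*Ko + PNa*Nao + PCl*Cli)/(PK*Ki + PNa*Nai + PCl*Clo))
Numer = 12.75, Denom = 160.11
Vm = -67.62 mV


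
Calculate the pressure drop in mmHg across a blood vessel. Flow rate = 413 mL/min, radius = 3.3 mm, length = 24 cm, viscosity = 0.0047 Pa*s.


dP = 8*mu*L*Q / (pi*r^4)
Q = 413 mL/min = 6.88333e-06 m^3/s
dP = 166.722 Pa = 166.722 / 133.322 mmHg = 1.251 mmHg


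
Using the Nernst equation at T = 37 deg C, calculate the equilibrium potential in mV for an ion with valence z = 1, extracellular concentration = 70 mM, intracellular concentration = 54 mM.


E = (RT/(zF)) * ln(C_out/C_in)
T = 37 + 273.15 = 310.15 K
E = (8.314 * 310.15 / (1 * 96485)) * ln(70/54)
E = 6.936 mV


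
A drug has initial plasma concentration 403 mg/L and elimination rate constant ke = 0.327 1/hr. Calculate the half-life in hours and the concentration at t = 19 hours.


t_half = ln(2) / ke = 0.693147 / 0.327 = 2.12 hr
C(t) = C0 * exp(-ke*t) = 403 * exp(-0.327*19)
C(19) = 0.8073 mg/L


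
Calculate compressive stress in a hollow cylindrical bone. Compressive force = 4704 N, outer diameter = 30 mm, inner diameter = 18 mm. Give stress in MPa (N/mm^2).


A = pi*(r_o^2 - r_i^2)
r_o = 15 mm, r_i = 9 mm
A = 452.389 mm^2
sigma = F/A = 4704 / 452.389
sigma = 10.4 MPa


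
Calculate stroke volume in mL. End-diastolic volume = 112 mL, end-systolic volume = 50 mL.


SV = EDV - ESV
SV = 112 - 50
SV = 62 mL


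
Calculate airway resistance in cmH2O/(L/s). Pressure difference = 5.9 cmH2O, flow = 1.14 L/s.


R = dP / flow
R = 5.9 / 1.14
R = 5.175 cmH2O/(L/s)


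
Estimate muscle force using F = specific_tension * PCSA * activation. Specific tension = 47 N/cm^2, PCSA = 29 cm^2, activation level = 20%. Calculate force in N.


F = sigma * PCSA * activation
F = 47 * 29 * 0.2
F = 272.6 N


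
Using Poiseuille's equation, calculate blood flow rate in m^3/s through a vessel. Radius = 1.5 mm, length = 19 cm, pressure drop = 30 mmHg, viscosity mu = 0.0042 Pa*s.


Q = pi*r^4*dP / (8*mu*L)
r = 0.0015 m, L = 0.19 m
dP = 30 mmHg = 3999.66 Pa
Q = 9.9643e-06 m^3/s


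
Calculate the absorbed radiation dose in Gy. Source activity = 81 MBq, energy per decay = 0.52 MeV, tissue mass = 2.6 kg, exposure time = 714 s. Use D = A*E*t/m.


A = 81 MBq = 8.1000e+07 Bq
E = 0.52 MeV = 8.3304e-14 J
D = A*E*t/m = 8.1000e+07*8.3304e-14*714/2.6
D = 0.001853 Gy


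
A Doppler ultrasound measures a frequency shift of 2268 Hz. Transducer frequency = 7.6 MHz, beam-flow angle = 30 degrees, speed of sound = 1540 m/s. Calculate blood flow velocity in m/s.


v = fd * c / (2 * f0 * cos(theta))
v = 2268 * 1540 / (2 * 7.6000e+06 * cos(30))
v = 0.2653 m/s


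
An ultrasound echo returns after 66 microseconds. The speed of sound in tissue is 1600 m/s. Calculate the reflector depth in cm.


depth = c * t / 2
t = 66 us = 6.6000e-05 s
depth = 1600 * 6.6000e-05 / 2
depth = 0.0528 m = 5.28 cm


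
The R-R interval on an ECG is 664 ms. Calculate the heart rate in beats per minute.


HR = 60 / RR_interval(s)
RR = 664 ms = 0.664 s
HR = 60 / 0.664 = 90.36 bpm


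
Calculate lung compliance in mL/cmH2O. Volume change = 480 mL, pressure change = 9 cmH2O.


C = dV / dP
C = 480 / 9
C = 53.33 mL/cmH2O


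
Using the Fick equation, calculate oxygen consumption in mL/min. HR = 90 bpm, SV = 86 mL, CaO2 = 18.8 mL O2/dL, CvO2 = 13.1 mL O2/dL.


CO = HR*SV = 90*86/1000 = 7.74 L/min
a-v O2 diff = 18.8 - 13.1 = 5.7 mL/dL
VO2 = CO * (CaO2-CvO2) * 10 dL/L
VO2 = 7.74 * 5.7 * 10
VO2 = 441.2 mL/min


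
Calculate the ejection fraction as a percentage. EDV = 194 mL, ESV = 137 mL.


SV = EDV - ESV = 194 - 137 = 57 mL
EF = SV/EDV * 100 = 57/194 * 100
EF = 29.38%


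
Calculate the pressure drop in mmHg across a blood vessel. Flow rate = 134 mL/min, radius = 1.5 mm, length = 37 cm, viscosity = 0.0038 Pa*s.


dP = 8*mu*L*Q / (pi*r^4)
Q = 134 mL/min = 2.23333e-06 m^3/s
dP = 1579.48 Pa = 1579.48 / 133.322 mmHg = 11.85 mmHg


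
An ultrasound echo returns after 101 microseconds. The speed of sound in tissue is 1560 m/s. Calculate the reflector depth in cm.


depth = c * t / 2
t = 101 us = 1.0100e-04 s
depth = 1560 * 1.0100e-04 / 2
depth = 0.07878 m = 7.878 cm


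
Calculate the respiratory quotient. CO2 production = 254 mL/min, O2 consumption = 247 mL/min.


RQ = VCO2 / VO2
RQ = 254 / 247
RQ = 1.028


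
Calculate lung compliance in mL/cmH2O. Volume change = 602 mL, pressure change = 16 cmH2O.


C = dV / dP
C = 602 / 16
C = 37.62 mL/cmH2O


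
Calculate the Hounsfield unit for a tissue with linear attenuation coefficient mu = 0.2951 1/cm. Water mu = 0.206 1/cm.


HU = ((mu_tissue - mu_water) / mu_water) * 1000
HU = ((0.2951 - 0.206) / 0.206) * 1000
HU = 432.5


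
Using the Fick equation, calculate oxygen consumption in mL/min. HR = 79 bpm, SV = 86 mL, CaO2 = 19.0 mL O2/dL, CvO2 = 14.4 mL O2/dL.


CO = HR*SV = 79*86/1000 = 6.794 L/min
a-v O2 diff = 19.0 - 14.4 = 4.6 mL/dL
VO2 = CO * (CaO2-CvO2) * 10 dL/L
VO2 = 6.794 * 4.6 * 10
VO2 = 312.5 mL/min


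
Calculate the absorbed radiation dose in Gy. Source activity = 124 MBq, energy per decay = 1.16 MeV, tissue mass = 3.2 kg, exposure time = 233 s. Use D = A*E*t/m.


A = 124 MBq = 1.2400e+08 Bq
E = 1.16 MeV = 1.85832e-13 J
D = A*E*t/m = 1.2400e+08*1.85832e-13*233/3.2
D = 0.001678 Gy


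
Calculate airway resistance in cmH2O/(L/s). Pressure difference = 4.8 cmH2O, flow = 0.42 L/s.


R = dP / flow
R = 4.8 / 0.42
R = 11.43 cmH2O/(L/s)


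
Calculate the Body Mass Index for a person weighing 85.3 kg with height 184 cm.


BMI = weight / height^2
height = 184 cm = 1.84 m
BMI = 85.3 / 1.84^2
BMI = 25.19 kg/m^2


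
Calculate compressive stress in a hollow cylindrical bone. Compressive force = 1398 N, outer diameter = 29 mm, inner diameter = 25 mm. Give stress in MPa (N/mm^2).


A = pi*(r_o^2 - r_i^2)
r_o = 14.5 mm, r_i = 12.5 mm
A = 169.646 mm^2
sigma = F/A = 1398 / 169.646
sigma = 8.241 MPa


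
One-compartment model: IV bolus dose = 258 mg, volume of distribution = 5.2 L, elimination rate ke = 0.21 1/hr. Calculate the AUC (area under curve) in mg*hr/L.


C0 = Dose/Vd = 258/5.2 = 49.6154 mg/L
AUC = C0/ke = 49.6154/0.21
AUC = 236.3 mg*hr/L


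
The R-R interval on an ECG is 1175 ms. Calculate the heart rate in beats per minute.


HR = 60 / RR_interval(s)
RR = 1175 ms = 1.175 s
HR = 60 / 1.175 = 51.06 bpm


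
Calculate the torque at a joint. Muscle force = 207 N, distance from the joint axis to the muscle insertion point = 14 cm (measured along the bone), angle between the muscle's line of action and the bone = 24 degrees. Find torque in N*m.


Torque = F * d * sin(theta)   (moment arm = d*sin(theta))
d = 14 cm = 0.14 m
Torque = 207 * 0.14 * sin(24)
Torque = 11.79 N*m


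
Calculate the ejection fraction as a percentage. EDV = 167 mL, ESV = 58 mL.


SV = EDV - ESV = 167 - 58 = 109 mL
EF = SV/EDV * 100 = 109/167 * 100
EF = 65.27%


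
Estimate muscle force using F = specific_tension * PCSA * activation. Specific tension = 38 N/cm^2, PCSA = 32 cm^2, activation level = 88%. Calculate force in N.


F = sigma * PCSA * activation
F = 38 * 32 * 0.88
F = 1070 N


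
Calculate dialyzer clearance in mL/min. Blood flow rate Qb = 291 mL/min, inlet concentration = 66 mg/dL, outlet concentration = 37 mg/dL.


K = Qb * (Cb_in - Cb_out) / Cb_in
K = 291 * (66 - 37) / 66
K = 127.9 mL/min


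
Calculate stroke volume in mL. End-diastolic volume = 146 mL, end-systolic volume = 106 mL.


SV = EDV - ESV
SV = 146 - 106
SV = 40 mL


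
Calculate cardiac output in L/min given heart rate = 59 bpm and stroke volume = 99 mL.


CO = HR * SV
CO = 59 * 99 / 1000
CO = 5.841 L/min


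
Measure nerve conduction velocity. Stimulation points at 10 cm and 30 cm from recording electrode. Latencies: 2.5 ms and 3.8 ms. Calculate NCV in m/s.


Distance = (30 - 10) / 100 = 0.2 m
dt = (3.8 - 2.5) / 1000 = 0.0013 s
NCV = dist / dt = 153.8 m/s


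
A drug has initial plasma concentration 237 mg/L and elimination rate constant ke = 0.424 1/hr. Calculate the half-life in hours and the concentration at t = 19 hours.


t_half = ln(2) / ke = 0.693147 / 0.424 = 1.635 hr
C(t) = C0 * exp(-ke*t) = 237 * exp(-0.424*19)
C(19) = 0.07517 mg/L


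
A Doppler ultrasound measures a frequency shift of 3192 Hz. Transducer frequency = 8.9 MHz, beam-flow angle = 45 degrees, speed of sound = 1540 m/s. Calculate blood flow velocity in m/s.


v = fd * c / (2 * f0 * cos(theta))
v = 3192 * 1540 / (2 * 8.9000e+06 * cos(45))
v = 0.3906 m/s


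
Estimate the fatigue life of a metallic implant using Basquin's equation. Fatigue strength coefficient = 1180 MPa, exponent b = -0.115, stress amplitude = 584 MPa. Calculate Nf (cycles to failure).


sigma_a = sigma_f' * (2Nf)^b
2Nf = (sigma_a/sigma_f')^(1/b)
2Nf = (584/1180)^(1/-0.115)
2Nf = 453.16209
Nf = 226.6


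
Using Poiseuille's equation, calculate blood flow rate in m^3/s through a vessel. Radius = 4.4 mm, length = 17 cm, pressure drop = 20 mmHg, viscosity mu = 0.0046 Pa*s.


Q = pi*r^4*dP / (8*mu*L)
r = 0.0044 m, L = 0.17 m
dP = 20 mmHg = 2666.44 Pa
Q = 5.0188e-04 m^3/s


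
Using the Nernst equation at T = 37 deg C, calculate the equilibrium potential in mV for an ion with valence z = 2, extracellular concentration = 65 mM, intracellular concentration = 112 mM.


E = (RT/(zF)) * ln(C_out/C_in)
T = 37 + 273.15 = 310.15 K
E = (8.314 * 310.15 / (2 * 96485)) * ln(65/112)
E = -7.271 mV


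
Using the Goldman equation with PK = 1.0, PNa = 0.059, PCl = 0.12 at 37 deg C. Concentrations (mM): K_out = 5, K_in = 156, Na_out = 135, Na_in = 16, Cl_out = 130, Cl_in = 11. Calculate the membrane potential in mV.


Vm = (RT/F)*ln((PK*Ko + PNa*Nao + PCl*Cli)/(PK*Ki + PNa*Nai + PCl*Clo))
Numer = 14.285, Denom = 172.544
Vm = -66.58 mV


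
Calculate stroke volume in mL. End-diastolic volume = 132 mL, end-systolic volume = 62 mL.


SV = EDV - ESV
SV = 132 - 62
SV = 70 mL


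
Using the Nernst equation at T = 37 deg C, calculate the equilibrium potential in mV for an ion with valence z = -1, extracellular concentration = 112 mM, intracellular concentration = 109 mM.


E = (RT/(zF)) * ln(C_out/C_in)
T = 37 + 273.15 = 310.15 K
E = (8.314 * 310.15 / (-1 * 96485)) * ln(112/109)
E = -0.7256 mV


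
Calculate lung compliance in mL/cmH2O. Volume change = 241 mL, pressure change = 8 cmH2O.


C = dV / dP
C = 241 / 8
C = 30.12 mL/cmH2O


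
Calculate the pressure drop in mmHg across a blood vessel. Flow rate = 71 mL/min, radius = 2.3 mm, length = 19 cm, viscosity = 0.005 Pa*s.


dP = 8*mu*L*Q / (pi*r^4)
Q = 71 mL/min = 1.18333e-06 m^3/s
dP = 102.296 Pa = 102.296 / 133.322 mmHg = 0.7673 mmHg


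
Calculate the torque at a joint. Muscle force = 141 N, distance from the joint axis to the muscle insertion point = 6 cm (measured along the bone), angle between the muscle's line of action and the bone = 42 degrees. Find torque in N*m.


Torque = F * d * sin(theta)   (moment arm = d*sin(theta))
d = 6 cm = 0.06 m
Torque = 141 * 0.06 * sin(42)
Torque = 5.661 N*m


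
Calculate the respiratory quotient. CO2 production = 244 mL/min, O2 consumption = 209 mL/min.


RQ = VCO2 / VO2
RQ = 244 / 209
RQ = 1.167


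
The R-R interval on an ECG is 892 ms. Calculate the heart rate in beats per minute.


HR = 60 / RR_interval(s)
RR = 892 ms = 0.892 s
HR = 60 / 0.892 = 67.26 bpm


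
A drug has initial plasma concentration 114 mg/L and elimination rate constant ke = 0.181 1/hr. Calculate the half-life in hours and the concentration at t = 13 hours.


t_half = ln(2) / ke = 0.693147 / 0.181 = 3.83 hr
C(t) = C0 * exp(-ke*t) = 114 * exp(-0.181*13)
C(13) = 10.84 mg/L


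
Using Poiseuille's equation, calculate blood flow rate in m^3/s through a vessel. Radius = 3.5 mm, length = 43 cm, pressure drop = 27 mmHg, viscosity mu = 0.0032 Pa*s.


Q = pi*r^4*dP / (8*mu*L)
r = 0.0035 m, L = 0.43 m
dP = 27 mmHg = 3599.694 Pa
Q = 1.5416e-04 m^3/s


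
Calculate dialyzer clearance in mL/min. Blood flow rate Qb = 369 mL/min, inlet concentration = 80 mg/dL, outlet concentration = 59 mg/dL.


K = Qb * (Cb_in - Cb_out) / Cb_in
K = 369 * (80 - 59) / 80
K = 96.86 mL/min


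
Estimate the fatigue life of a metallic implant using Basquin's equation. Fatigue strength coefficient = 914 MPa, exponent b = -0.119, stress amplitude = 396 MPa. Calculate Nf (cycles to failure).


sigma_a = sigma_f' * (2Nf)^b
2Nf = (sigma_a/sigma_f')^(1/b)
2Nf = (396/914)^(1/-0.119)
2Nf = 1128.5726
Nf = 564.3


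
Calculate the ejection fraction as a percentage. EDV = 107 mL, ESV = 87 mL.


SV = EDV - ESV = 107 - 87 = 20 mL
EF = SV/EDV * 100 = 20/107 * 100
EF = 18.69%


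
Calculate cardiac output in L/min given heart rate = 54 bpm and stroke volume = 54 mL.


CO = HR * SV
CO = 54 * 54 / 1000
CO = 2.916 L/min


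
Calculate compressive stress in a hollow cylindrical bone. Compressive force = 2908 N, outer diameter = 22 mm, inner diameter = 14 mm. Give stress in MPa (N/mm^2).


A = pi*(r_o^2 - r_i^2)
r_o = 11 mm, r_i = 7 mm
A = 226.195 mm^2
sigma = F/A = 2908 / 226.195
sigma = 12.86 MPa


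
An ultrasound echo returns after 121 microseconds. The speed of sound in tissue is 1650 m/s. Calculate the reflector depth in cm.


depth = c * t / 2
t = 121 us = 1.2100e-04 s
depth = 1650 * 1.2100e-04 / 2
depth = 0.099825 m = 9.9825 cm


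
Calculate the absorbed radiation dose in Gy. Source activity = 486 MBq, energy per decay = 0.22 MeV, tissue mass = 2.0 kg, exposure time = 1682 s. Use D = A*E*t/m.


A = 486 MBq = 4.8600e+08 Bq
E = 0.22 MeV = 3.5244e-14 J
D = A*E*t/m = 4.8600e+08*3.5244e-14*1682/2.0
D = 0.01441 Gy


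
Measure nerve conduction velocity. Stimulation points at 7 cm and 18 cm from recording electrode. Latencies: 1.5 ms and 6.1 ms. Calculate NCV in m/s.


Distance = (18 - 7) / 100 = 0.11 m
dt = (6.1 - 1.5) / 1000 = 0.0046 s
NCV = dist / dt = 23.91 m/s


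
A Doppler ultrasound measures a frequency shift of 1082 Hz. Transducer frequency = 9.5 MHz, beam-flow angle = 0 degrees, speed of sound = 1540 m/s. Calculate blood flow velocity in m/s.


v = fd * c / (2 * f0 * cos(theta))
v = 1082 * 1540 / (2 * 9.5000e+06 * cos(0))
v = 0.0877 m/s


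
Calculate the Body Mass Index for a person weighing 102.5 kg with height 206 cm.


BMI = weight / height^2
height = 206 cm = 2.06 m
BMI = 102.5 / 2.06^2
BMI = 24.15 kg/m^2


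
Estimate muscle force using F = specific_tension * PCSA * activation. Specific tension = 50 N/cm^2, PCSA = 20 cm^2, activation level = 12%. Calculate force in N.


F = sigma * PCSA * activation
F = 50 * 20 * 0.12
F = 120 N


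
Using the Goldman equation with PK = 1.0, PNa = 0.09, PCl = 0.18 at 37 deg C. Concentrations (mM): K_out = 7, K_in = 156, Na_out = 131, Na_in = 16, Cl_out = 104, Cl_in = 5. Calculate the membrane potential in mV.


Vm = (RT/F)*ln((PK*Ko + PNa*Nao + PCl*Cli)/(PK*Ki + PNa*Nai + PCl*Clo))
Numer = 19.69, Denom = 176.16
Vm = -58.56 mV


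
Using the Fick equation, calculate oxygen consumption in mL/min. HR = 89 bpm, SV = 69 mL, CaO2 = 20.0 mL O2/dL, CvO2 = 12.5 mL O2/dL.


CO = HR*SV = 89*69/1000 = 6.141 L/min
a-v O2 diff = 20.0 - 12.5 = 7.5 mL/dL
VO2 = CO * (CaO2-CvO2) * 10 dL/L
VO2 = 6.141 * 7.5 * 10
VO2 = 460.6 mL/min


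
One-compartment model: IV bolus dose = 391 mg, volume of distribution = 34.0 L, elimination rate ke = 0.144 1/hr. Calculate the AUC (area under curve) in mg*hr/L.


C0 = Dose/Vd = 391/34.0 = 11.5 mg/L
AUC = C0/ke = 11.5/0.144
AUC = 79.86 mg*hr/L


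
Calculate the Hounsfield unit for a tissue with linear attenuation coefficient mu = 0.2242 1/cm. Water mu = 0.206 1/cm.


HU = ((mu_tissue - mu_water) / mu_water) * 1000
HU = ((0.2242 - 0.206) / 0.206) * 1000
HU = 88.35


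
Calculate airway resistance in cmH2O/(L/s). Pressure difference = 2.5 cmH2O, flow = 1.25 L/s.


R = dP / flow
R = 2.5 / 1.25
R = 2 cmH2O/(L/s)


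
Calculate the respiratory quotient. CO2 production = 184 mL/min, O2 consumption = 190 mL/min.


RQ = VCO2 / VO2
RQ = 184 / 190
RQ = 0.9684


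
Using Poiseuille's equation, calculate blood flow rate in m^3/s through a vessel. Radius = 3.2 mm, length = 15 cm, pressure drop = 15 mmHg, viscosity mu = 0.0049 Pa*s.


Q = pi*r^4*dP / (8*mu*L)
r = 0.0032 m, L = 0.15 m
dP = 15 mmHg = 1999.83 Pa
Q = 1.1204e-04 m^3/s


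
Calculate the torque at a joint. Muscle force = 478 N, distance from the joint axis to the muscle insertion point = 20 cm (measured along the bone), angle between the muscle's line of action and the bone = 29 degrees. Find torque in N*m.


Torque = F * d * sin(theta)   (moment arm = d*sin(theta))
d = 20 cm = 0.2 m
Torque = 478 * 0.2 * sin(29)
Torque = 46.35 N*m


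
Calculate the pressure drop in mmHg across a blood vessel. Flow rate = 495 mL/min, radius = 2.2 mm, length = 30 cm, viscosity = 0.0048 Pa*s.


dP = 8*mu*L*Q / (pi*r^4)
Q = 495 mL/min = 8.25e-06 m^3/s
dP = 1291.42 Pa = 1291.42 / 133.322 mmHg = 9.686 mmHg


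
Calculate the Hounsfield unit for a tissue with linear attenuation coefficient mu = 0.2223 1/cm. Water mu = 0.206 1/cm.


HU = ((mu_tissue - mu_water) / mu_water) * 1000
HU = ((0.2223 - 0.206) / 0.206) * 1000
HU = 79.13


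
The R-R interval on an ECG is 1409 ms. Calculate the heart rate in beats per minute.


HR = 60 / RR_interval(s)
RR = 1409 ms = 1.409 s
HR = 60 / 1.409 = 42.58 bpm


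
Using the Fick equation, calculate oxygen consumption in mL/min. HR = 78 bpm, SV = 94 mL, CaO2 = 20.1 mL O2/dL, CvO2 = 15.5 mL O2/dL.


CO = HR*SV = 78*94/1000 = 7.332 L/min
a-v O2 diff = 20.1 - 15.5 = 4.6 mL/dL
VO2 = CO * (CaO2-CvO2) * 10 dL/L
VO2 = 7.332 * 4.6 * 10
VO2 = 337.3 mL/min


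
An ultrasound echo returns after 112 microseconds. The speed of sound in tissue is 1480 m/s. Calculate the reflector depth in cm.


depth = c * t / 2
t = 112 us = 1.1200e-04 s
depth = 1480 * 1.1200e-04 / 2
depth = 0.08288 m = 8.288 cm


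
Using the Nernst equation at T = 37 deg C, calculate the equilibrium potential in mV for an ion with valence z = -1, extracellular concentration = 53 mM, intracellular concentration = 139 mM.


E = (RT/(zF)) * ln(C_out/C_in)
T = 37 + 273.15 = 310.15 K
E = (8.314 * 310.15 / (-1 * 96485)) * ln(53/139)
E = 25.77 mV


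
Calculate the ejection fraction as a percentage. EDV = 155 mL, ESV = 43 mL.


SV = EDV - ESV = 155 - 43 = 112 mL
EF = SV/EDV * 100 = 112/155 * 100
EF = 72.26%


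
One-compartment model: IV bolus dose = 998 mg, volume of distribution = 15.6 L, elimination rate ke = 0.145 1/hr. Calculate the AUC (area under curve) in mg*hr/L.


C0 = Dose/Vd = 998/15.6 = 63.9744 mg/L
AUC = C0/ke = 63.9744/0.145
AUC = 441.2 mg*hr/L


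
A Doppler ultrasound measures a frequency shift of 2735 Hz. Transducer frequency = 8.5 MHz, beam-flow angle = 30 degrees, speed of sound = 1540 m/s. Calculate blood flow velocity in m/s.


v = fd * c / (2 * f0 * cos(theta))
v = 2735 * 1540 / (2 * 8.5000e+06 * cos(30))
v = 0.2861 m/s


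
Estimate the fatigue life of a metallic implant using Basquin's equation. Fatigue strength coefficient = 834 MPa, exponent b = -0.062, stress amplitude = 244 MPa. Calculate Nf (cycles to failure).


sigma_a = sigma_f' * (2Nf)^b
2Nf = (sigma_a/sigma_f')^(1/b)
2Nf = (244/834)^(1/-0.062)
2Nf = 4.0671851e+08
Nf = 2.0336e+08


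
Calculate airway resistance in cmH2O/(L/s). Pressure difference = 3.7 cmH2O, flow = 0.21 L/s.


R = dP / flow
R = 3.7 / 0.21
R = 17.62 cmH2O/(L/s)


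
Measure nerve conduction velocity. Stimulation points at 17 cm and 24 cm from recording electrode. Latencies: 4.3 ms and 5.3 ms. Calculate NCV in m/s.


Distance = (24 - 17) / 100 = 0.07 m
dt = (5.3 - 4.3) / 1000 = 0.001 s
NCV = dist / dt = 70 m/s


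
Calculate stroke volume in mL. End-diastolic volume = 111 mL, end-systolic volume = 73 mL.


SV = EDV - ESV
SV = 111 - 73
SV = 38 mL


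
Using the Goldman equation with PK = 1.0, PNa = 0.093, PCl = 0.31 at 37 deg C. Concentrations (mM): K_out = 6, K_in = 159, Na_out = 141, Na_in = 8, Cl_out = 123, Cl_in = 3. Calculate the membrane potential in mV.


Vm = (RT/F)*ln((PK*Ko + PNa*Nao + PCl*Cli)/(PK*Ki + PNa*Nai + PCl*Clo))
Numer = 20.043, Denom = 197.874
Vm = -61.19 mV


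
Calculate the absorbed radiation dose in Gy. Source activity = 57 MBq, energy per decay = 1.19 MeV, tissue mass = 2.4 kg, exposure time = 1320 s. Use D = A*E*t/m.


A = 57 MBq = 5.7000e+07 Bq
E = 1.19 MeV = 1.90638e-13 J
D = A*E*t/m = 5.7000e+07*1.90638e-13*1320/2.4
D = 0.005977 Gy


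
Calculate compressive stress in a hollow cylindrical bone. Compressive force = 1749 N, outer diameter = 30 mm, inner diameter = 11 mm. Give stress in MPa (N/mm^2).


A = pi*(r_o^2 - r_i^2)
r_o = 15 mm, r_i = 5.5 mm
A = 611.825 mm^2
sigma = F/A = 1749 / 611.825
sigma = 2.859 MPa


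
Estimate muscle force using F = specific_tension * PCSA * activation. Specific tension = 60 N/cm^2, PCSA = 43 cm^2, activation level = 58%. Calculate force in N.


F = sigma * PCSA * activation
F = 60 * 43 * 0.58
F = 1496 N


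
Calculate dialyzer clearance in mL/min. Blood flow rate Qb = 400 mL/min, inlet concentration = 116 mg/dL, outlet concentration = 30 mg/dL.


K = Qb * (Cb_in - Cb_out) / Cb_in
K = 400 * (116 - 30) / 116
K = 296.6 mL/min


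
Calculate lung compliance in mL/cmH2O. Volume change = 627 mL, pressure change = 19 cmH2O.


C = dV / dP
C = 627 / 19
C = 33 mL/cmH2O


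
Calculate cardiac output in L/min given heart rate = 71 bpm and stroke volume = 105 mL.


CO = HR * SV
CO = 71 * 105 / 1000
CO = 7.455 L/min


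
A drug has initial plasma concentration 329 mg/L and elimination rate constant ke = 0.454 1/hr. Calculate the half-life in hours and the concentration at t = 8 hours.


t_half = ln(2) / ke = 0.693147 / 0.454 = 1.527 hr
C(t) = C0 * exp(-ke*t) = 329 * exp(-0.454*8)
C(8) = 8.706 mg/L


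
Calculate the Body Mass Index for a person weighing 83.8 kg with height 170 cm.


BMI = weight / height^2
height = 170 cm = 1.7 m
BMI = 83.8 / 1.7^2
BMI = 29 kg/m^2


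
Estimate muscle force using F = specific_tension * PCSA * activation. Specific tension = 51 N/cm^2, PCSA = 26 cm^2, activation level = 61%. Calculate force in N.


F = sigma * PCSA * activation
F = 51 * 26 * 0.61
F = 808.9 N


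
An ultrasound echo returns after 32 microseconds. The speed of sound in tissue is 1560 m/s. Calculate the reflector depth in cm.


depth = c * t / 2
t = 32 us = 3.2000e-05 s
depth = 1560 * 3.2000e-05 / 2
depth = 0.02496 m = 2.496 cm


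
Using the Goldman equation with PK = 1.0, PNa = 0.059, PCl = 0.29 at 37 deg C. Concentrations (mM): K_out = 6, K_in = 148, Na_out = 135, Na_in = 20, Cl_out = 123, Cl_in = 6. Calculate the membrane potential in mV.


Vm = (RT/F)*ln((PK*Ko + PNa*Nao + PCl*Cli)/(PK*Ki + PNa*Nai + PCl*Clo))
Numer = 15.705, Denom = 184.85
Vm = -65.89 mV


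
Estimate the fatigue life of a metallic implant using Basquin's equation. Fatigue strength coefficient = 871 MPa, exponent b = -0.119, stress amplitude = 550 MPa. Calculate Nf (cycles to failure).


sigma_a = sigma_f' * (2Nf)^b
2Nf = (sigma_a/sigma_f')^(1/b)
2Nf = (550/871)^(1/-0.119)
2Nf = 47.618644
Nf = 23.81


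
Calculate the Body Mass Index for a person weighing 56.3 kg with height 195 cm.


BMI = weight / height^2
height = 195 cm = 1.95 m
BMI = 56.3 / 1.95^2
BMI = 14.81 kg/m^2


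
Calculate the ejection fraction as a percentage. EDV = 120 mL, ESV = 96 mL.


SV = EDV - ESV = 120 - 96 = 24 mL
EF = SV/EDV * 100 = 24/120 * 100
EF = 20%


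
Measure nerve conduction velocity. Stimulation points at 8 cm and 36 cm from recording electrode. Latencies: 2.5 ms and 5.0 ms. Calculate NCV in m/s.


Distance = (36 - 8) / 100 = 0.28 m
dt = (5.0 - 2.5) / 1000 = 0.0025 s
NCV = dist / dt = 112 m/s


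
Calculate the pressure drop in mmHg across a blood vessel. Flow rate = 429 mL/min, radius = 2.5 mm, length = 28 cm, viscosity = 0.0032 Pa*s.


dP = 8*mu*L*Q / (pi*r^4)
Q = 429 mL/min = 7.15e-06 m^3/s
dP = 417.632 Pa = 417.632 / 133.322 mmHg = 3.133 mmHg


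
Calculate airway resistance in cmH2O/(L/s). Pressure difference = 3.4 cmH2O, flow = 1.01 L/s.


R = dP / flow
R = 3.4 / 1.01
R = 3.366 cmH2O/(L/s)


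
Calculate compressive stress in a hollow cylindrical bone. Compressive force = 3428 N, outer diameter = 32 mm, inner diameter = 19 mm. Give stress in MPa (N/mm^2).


A = pi*(r_o^2 - r_i^2)
r_o = 16 mm, r_i = 9.5 mm
A = 520.719 mm^2
sigma = F/A = 3428 / 520.719
sigma = 6.583 MPa


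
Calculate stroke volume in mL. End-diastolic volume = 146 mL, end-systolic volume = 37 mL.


SV = EDV - ESV
SV = 146 - 37
SV = 109 mL


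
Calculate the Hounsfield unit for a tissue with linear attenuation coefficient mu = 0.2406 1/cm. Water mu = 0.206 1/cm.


HU = ((mu_tissue - mu_water) / mu_water) * 1000
HU = ((0.2406 - 0.206) / 0.206) * 1000
HU = 168


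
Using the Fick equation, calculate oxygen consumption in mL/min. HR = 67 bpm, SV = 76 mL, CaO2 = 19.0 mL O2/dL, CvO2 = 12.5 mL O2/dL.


CO = HR*SV = 67*76/1000 = 5.092 L/min
a-v O2 diff = 19.0 - 12.5 = 6.5 mL/dL
VO2 = CO * (CaO2-CvO2) * 10 dL/L
VO2 = 5.092 * 6.5 * 10
VO2 = 331 mL/min


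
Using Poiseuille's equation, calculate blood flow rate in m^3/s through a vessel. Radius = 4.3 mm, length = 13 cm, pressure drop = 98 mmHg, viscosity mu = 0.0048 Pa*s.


Q = pi*r^4*dP / (8*mu*L)
r = 0.0043 m, L = 0.13 m
dP = 98 mmHg = 13065.556 Pa
Q = 0.002811 m^3/s


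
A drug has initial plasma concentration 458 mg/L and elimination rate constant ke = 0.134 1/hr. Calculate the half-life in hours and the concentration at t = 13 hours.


t_half = ln(2) / ke = 0.693147 / 0.134 = 5.173 hr
C(t) = C0 * exp(-ke*t) = 458 * exp(-0.134*13)
C(13) = 80.23 mg/L


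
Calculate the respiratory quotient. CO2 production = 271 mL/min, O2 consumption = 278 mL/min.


RQ = VCO2 / VO2
RQ = 271 / 278
RQ = 0.9748


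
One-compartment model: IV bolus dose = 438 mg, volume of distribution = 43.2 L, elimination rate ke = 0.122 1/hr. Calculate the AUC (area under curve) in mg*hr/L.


C0 = Dose/Vd = 438/43.2 = 10.1389 mg/L
AUC = C0/ke = 10.1389/0.122
AUC = 83.11 mg*hr/L


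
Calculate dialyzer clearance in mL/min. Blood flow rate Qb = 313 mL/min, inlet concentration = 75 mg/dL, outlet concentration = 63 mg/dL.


K = Qb * (Cb_in - Cb_out) / Cb_in
K = 313 * (75 - 63) / 75
K = 50.08 mL/min


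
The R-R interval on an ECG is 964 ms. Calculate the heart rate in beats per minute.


HR = 60 / RR_interval(s)
RR = 964 ms = 0.964 s
HR = 60 / 0.964 = 62.24 bpm


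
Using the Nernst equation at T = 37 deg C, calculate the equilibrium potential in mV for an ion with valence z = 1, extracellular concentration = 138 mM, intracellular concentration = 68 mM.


E = (RT/(zF)) * ln(C_out/C_in)
T = 37 + 273.15 = 310.15 K
E = (8.314 * 310.15 / (1 * 96485)) * ln(138/68)
E = 18.91 mV


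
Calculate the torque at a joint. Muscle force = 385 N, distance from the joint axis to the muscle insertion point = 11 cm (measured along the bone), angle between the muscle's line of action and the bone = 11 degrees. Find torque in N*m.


Torque = F * d * sin(theta)   (moment arm = d*sin(theta))
d = 11 cm = 0.11 m
Torque = 385 * 0.11 * sin(11)
Torque = 8.081 N*m


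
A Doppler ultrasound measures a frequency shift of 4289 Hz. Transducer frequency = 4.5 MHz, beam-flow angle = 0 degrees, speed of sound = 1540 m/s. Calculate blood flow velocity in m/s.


v = fd * c / (2 * f0 * cos(theta))
v = 4289 * 1540 / (2 * 4.5000e+06 * cos(0))
v = 0.7339 m/s


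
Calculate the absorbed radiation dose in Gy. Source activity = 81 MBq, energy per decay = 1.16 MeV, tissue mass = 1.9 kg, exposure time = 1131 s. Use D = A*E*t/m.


A = 81 MBq = 8.1000e+07 Bq
E = 1.16 MeV = 1.85832e-13 J
D = A*E*t/m = 8.1000e+07*1.85832e-13*1131/1.9
D = 0.00896 Gy


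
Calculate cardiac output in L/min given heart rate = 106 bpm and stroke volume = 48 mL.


CO = HR * SV
CO = 106 * 48 / 1000
CO = 5.088 L/min


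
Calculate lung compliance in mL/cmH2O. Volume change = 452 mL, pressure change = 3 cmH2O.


C = dV / dP
C = 452 / 3
C = 150.7 mL/cmH2O


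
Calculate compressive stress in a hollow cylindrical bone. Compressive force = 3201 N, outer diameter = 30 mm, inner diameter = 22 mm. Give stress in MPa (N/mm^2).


A = pi*(r_o^2 - r_i^2)
r_o = 15 mm, r_i = 11 mm
A = 326.726 mm^2
sigma = F/A = 3201 / 326.726
sigma = 9.797 MPa


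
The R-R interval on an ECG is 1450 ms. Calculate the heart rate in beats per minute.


HR = 60 / RR_interval(s)
RR = 1450 ms = 1.45 s
HR = 60 / 1.45 = 41.38 bpm


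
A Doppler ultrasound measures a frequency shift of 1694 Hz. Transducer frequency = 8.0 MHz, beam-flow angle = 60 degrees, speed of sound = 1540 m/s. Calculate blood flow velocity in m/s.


v = fd * c / (2 * f0 * cos(theta))
v = 1694 * 1540 / (2 * 8.0000e+06 * cos(60))
v = 0.3261 m/s


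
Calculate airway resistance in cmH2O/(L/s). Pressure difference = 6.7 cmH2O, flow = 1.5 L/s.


R = dP / flow
R = 6.7 / 1.5
R = 4.467 cmH2O/(L/s)


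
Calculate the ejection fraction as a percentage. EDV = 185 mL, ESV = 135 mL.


SV = EDV - ESV = 185 - 135 = 50 mL
EF = SV/EDV * 100 = 50/185 * 100
EF = 27.03%


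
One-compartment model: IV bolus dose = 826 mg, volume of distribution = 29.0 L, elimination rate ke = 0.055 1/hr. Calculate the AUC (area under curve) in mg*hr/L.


C0 = Dose/Vd = 826/29.0 = 28.4828 mg/L
AUC = C0/ke = 28.4828/0.055
AUC = 517.9 mg*hr/L


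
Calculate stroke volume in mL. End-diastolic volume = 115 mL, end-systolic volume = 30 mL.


SV = EDV - ESV
SV = 115 - 30
SV = 85 mL


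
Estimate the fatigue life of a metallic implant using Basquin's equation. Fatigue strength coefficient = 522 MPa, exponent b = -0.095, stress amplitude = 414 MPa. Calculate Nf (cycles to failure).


sigma_a = sigma_f' * (2Nf)^b
2Nf = (sigma_a/sigma_f')^(1/b)
2Nf = (414/522)^(1/-0.095)
2Nf = 11.473236
Nf = 5.737


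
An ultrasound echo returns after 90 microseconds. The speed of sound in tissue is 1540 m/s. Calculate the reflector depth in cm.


depth = c * t / 2
t = 90 us = 9.0000e-05 s
depth = 1540 * 9.0000e-05 / 2
depth = 0.0693 m = 6.93 cm


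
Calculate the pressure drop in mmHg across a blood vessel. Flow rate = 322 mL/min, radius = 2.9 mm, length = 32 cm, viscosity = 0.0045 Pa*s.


dP = 8*mu*L*Q / (pi*r^4)
Q = 322 mL/min = 5.36667e-06 m^3/s
dP = 278.237 Pa = 278.237 / 133.322 mmHg = 2.087 mmHg


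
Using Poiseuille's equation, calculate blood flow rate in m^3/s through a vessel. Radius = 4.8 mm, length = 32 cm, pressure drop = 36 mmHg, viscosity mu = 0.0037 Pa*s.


Q = pi*r^4*dP / (8*mu*L)
r = 0.0048 m, L = 0.32 m
dP = 36 mmHg = 4799.592 Pa
Q = 8.4504e-04 m^3/s


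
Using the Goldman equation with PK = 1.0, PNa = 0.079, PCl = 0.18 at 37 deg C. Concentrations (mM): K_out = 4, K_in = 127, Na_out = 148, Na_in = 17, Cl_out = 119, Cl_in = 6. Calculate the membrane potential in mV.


Vm = (RT/F)*ln((PK*Ko + PNa*Nao + PCl*Cli)/(PK*Ki + PNa*Nai + PCl*Clo))
Numer = 16.772, Denom = 149.763
Vm = -58.51 mV


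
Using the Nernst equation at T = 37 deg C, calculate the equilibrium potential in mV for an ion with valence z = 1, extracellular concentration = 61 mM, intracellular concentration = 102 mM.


E = (RT/(zF)) * ln(C_out/C_in)
T = 37 + 273.15 = 310.15 K
E = (8.314 * 310.15 / (1 * 96485)) * ln(61/102)
E = -13.74 mV


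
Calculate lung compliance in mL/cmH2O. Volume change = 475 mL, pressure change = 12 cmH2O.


C = dV / dP
C = 475 / 12
C = 39.58 mL/cmH2O


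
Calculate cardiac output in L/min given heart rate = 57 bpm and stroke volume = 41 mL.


CO = HR * SV
CO = 57 * 41 / 1000
CO = 2.337 L/min


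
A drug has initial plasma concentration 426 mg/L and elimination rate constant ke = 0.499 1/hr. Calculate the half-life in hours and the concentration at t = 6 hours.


t_half = ln(2) / ke = 0.693147 / 0.499 = 1.389 hr
C(t) = C0 * exp(-ke*t) = 426 * exp(-0.499*6)
C(6) = 21.34 mg/L


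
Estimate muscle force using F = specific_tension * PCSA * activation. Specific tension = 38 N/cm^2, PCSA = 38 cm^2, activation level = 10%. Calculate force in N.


F = sigma * PCSA * activation
F = 38 * 38 * 0.1
F = 144.4 N


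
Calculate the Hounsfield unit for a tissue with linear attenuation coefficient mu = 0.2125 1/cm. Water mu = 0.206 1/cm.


HU = ((mu_tissue - mu_water) / mu_water) * 1000
HU = ((0.2125 - 0.206) / 0.206) * 1000
HU = 31.55


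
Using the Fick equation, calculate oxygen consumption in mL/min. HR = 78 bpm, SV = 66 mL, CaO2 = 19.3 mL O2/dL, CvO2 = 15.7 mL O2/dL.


CO = HR*SV = 78*66/1000 = 5.148 L/min
a-v O2 diff = 19.3 - 15.7 = 3.6 mL/dL
VO2 = CO * (CaO2-CvO2) * 10 dL/L
VO2 = 5.148 * 3.6 * 10
VO2 = 185.3 mL/min


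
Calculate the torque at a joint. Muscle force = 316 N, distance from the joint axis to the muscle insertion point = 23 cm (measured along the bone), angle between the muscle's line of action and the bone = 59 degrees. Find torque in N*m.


Torque = F * d * sin(theta)   (moment arm = d*sin(theta))
d = 23 cm = 0.23 m
Torque = 316 * 0.23 * sin(59)
Torque = 62.3 N*m


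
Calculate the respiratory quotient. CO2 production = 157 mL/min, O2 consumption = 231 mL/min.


RQ = VCO2 / VO2
RQ = 157 / 231
RQ = 0.6797


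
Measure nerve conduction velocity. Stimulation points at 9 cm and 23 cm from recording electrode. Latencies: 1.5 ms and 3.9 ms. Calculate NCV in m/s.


Distance = (23 - 9) / 100 = 0.14 m
dt = (3.9 - 1.5) / 1000 = 0.0024 s
NCV = dist / dt = 58.33 m/s


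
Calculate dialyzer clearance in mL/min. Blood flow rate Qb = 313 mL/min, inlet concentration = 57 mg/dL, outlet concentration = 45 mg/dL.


K = Qb * (Cb_in - Cb_out) / Cb_in
K = 313 * (57 - 45) / 57
K = 65.89 mL/min


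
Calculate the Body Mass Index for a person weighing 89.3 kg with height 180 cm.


BMI = weight / height^2
height = 180 cm = 1.8 m
BMI = 89.3 / 1.8^2
BMI = 27.56 kg/m^2


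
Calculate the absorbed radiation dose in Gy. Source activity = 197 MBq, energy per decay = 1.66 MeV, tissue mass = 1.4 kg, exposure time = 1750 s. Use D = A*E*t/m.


A = 197 MBq = 1.9700e+08 Bq
E = 1.66 MeV = 2.65932e-13 J
D = A*E*t/m = 1.9700e+08*2.65932e-13*1750/1.4
D = 0.06549 Gy


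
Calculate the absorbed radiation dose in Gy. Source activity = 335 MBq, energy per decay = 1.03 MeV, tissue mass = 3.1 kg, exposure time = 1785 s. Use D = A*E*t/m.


A = 335 MBq = 3.3500e+08 Bq
E = 1.03 MeV = 1.65006e-13 J
D = A*E*t/m = 3.3500e+08*1.65006e-13*1785/3.1
D = 0.03183 Gy


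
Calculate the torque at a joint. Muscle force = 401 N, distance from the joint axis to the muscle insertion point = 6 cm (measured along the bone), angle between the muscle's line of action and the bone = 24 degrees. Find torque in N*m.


Torque = F * d * sin(theta)   (moment arm = d*sin(theta))
d = 6 cm = 0.06 m
Torque = 401 * 0.06 * sin(24)
Torque = 9.786 N*m


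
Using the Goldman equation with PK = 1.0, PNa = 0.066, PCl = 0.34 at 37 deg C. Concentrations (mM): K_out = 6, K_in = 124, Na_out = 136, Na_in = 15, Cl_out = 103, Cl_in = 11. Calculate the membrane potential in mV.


Vm = (RT/F)*ln((PK*Ko + PNa*Nao + PCl*Cli)/(PK*Ki + PNa*Nai + PCl*Clo))
Numer = 18.716, Denom = 160.01
Vm = -57.35 mV


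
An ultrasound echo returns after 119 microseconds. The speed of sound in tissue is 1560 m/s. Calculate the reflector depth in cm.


depth = c * t / 2
t = 119 us = 1.1900e-04 s
depth = 1560 * 1.1900e-04 / 2
depth = 0.09282 m = 9.282 cm


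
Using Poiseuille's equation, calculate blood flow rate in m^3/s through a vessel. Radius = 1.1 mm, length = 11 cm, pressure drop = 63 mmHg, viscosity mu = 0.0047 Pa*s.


Q = pi*r^4*dP / (8*mu*L)
r = 0.0011 m, L = 0.11 m
dP = 63 mmHg = 8399.286 Pa
Q = 9.3408e-06 m^3/s


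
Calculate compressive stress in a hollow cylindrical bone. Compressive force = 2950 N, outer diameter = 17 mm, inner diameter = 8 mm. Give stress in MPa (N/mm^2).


A = pi*(r_o^2 - r_i^2)
r_o = 8.5 mm, r_i = 4 mm
A = 176.715 mm^2
sigma = F/A = 2950 / 176.715
sigma = 16.69 MPa


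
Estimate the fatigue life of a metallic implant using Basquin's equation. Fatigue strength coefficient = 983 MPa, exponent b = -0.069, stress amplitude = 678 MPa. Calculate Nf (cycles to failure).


sigma_a = sigma_f' * (2Nf)^b
2Nf = (sigma_a/sigma_f')^(1/b)
2Nf = (678/983)^(1/-0.069)
2Nf = 217.78423
Nf = 108.9


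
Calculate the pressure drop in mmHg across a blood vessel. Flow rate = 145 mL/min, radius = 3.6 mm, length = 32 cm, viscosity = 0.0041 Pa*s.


dP = 8*mu*L*Q / (pi*r^4)
Q = 145 mL/min = 2.41667e-06 m^3/s
dP = 48.0708 Pa = 48.0708 / 133.322 mmHg = 0.3606 mmHg


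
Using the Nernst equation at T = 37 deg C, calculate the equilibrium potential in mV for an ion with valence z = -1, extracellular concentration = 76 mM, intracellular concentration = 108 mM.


E = (RT/(zF)) * ln(C_out/C_in)
T = 37 + 273.15 = 310.15 K
E = (8.314 * 310.15 / (-1 * 96485)) * ln(76/108)
E = 9.391 mV


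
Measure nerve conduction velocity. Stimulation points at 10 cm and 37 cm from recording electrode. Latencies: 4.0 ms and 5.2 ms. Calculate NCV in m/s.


Distance = (37 - 10) / 100 = 0.27 m
dt = (5.2 - 4.0) / 1000 = 0.0012 s
NCV = dist / dt = 225 m/s


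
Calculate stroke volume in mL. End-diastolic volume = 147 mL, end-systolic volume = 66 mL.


SV = EDV - ESV
SV = 147 - 66
SV = 81 mL


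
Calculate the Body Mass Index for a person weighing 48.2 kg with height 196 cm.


BMI = weight / height^2
height = 196 cm = 1.96 m
BMI = 48.2 / 1.96^2
BMI = 12.55 kg/m^2


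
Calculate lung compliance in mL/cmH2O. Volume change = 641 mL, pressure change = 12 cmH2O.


C = dV / dP
C = 641 / 12
C = 53.42 mL/cmH2O


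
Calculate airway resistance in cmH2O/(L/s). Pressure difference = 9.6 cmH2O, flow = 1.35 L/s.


R = dP / flow
R = 9.6 / 1.35
R = 7.111 cmH2O/(L/s)


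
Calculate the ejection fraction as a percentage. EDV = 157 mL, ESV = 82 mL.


SV = EDV - ESV = 157 - 82 = 75 mL
EF = SV/EDV * 100 = 75/157 * 100
EF = 47.77%


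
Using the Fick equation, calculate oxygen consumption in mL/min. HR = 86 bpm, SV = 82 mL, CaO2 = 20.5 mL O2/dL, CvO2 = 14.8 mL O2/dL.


CO = HR*SV = 86*82/1000 = 7.052 L/min
a-v O2 diff = 20.5 - 14.8 = 5.7 mL/dL
VO2 = CO * (CaO2-CvO2) * 10 dL/L
VO2 = 7.052 * 5.7 * 10
VO2 = 402 mL/min


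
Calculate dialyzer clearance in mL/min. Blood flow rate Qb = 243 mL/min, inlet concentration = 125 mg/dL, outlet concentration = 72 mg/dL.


K = Qb * (Cb_in - Cb_out) / Cb_in
K = 243 * (125 - 72) / 125
K = 103 mL/min


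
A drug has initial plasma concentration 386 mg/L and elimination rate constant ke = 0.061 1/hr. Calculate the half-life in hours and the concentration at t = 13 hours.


t_half = ln(2) / ke = 0.693147 / 0.061 = 11.36 hr
C(t) = C0 * exp(-ke*t) = 386 * exp(-0.061*13)
C(13) = 174.7 mg/L


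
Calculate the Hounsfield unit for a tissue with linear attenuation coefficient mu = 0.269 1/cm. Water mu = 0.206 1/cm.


HU = ((mu_tissue - mu_water) / mu_water) * 1000
HU = ((0.269 - 0.206) / 0.206) * 1000
HU = 305.8
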